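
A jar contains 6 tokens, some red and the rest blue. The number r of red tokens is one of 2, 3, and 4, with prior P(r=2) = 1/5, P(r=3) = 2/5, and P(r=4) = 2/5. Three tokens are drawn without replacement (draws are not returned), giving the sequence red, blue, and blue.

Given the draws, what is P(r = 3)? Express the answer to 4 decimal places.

Compute the likelihood of the observed sequence for each case: P(data | r = 2) = (2/6)(4/5)(3/4) = 1/5; P(data | r = 3) = (3/6)(3/5)(2/4) = 3/20; P(data | r = 4) = (4/6)(2/5)(1/4) = 1/15.
Multiplying each by its prior: 1/5 · 1/5 = 1/25, 2/5 · 3/20 = 3/50, 2/5 · 1/15 = 2/75; with total 19/150.
Hence P(r = 3 | data) = (3/50) / (19/150) = 9/19.

0.4737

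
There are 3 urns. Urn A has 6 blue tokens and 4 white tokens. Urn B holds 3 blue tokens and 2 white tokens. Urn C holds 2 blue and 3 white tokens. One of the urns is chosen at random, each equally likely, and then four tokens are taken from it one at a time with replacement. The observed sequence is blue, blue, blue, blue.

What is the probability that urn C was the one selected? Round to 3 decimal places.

0.090

For each hypothesis, P(data | H) works out to: P(data | urn A) = (6/10)(6/10)(6/10)(6/10) = 0.1296; P(data | urn B) = (3/5)(3/5)(3/5)(3/5) = 0.1296; P(data | urn C) = (2/5)(2/5)(2/5)(2/5) = 0.0256.
The prior-weighted likelihoods are 1/3 · 0.1296 = 0.0432, 1/3 · 0.1296 = 0.0432, 1/3 · 0.0256 = 0.0085333; summing to 0.094933.
Therefore the posterior P(urn C | data) = (0.0085333) / (0.094933) = 0.089888.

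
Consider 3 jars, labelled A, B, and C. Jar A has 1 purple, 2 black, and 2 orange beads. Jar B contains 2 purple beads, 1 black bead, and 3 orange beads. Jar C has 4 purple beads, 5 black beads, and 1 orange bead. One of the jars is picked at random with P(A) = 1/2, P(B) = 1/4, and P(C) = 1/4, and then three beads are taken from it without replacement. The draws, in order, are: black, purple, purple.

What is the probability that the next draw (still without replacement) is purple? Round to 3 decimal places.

Compute the likelihood of the observed sequence for each case: P(data | jar A) = (2/5)(1/4)(0/3) = 0; P(data | jar B) = (1/6)(2/5)(1/4) = 1/60; P(data | jar C) = (5/10)(4/9)(3/8) = 1/12.
The prior-weighted likelihoods are 1/2 · 0 = 0, 1/4 · 1/60 = 1/240, 1/4 · 1/12 = 1/48; with total 1/40.
The posterior is then P(jar A | data) = 0, P(jar B | data) = 1/6, P(jar C | data) = 5/6.
So P(purple next | data) = Σ P(purple next | H) P(H | data) = (0)(1/6) + (2/7)(5/6) = 5/21.

0.238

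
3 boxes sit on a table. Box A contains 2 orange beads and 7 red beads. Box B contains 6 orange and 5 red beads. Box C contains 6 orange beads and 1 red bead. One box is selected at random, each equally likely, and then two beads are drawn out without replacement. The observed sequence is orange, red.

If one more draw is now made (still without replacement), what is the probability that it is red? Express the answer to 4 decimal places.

0.4719

For each hypothesis, P(data | H) works out to: P(data | box A) = (2/9)(7/8) = 0.19444; P(data | box B) = (6/11)(5/10) = 0.27273; P(data | box C) = (6/7)(1/6) = 0.14286.
Multiplying each by its prior: 1/3 · 0.19444 = 0.064815, 1/3 · 0.27273 = 0.090909, 1/3 · 0.14286 = 0.047619; with total 0.20334.
Normalising, the posterior is P(box A | data) = 0.31875, P(box B | data) = 0.44707, P(box C | data) = 0.23418.
Averaging over the posterior, P(red next | data) = (6/7)(0.31875) + (4/9)(0.44707) + (0)(0.23418) = 0.47191.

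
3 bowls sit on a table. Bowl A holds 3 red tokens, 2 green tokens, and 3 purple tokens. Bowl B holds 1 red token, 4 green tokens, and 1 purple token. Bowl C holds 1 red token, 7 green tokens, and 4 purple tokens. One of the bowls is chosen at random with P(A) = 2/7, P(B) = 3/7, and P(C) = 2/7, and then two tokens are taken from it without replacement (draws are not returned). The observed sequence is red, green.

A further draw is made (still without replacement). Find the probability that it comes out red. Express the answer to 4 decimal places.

Compute the likelihood of the observed sequence for each case: P(data | bowl A) = (3/8)(2/7) = 0.10714; P(data | bowl B) = (1/6)(4/5) = 0.13333; P(data | bowl C) = (1/12)(7/11) = 0.05303.
Multiplying each by its prior: 2/7 · 0.10714 = 0.030612, 3/7 · 0.13333 = 0.057143, 2/7 · 0.05303 = 0.015152; with total 0.10291.
Dividing through by the total gives posterior P(bowl A | data) = 0.29748, P(bowl B | data) = 0.55529, P(bowl C | data) = 0.14724.
So P(red next | data) = Σ P(red next | H) P(H | data) = (1/3)(0.29748) + (0)(0.55529) + (0)(0.14724) = 0.099159.

0.0992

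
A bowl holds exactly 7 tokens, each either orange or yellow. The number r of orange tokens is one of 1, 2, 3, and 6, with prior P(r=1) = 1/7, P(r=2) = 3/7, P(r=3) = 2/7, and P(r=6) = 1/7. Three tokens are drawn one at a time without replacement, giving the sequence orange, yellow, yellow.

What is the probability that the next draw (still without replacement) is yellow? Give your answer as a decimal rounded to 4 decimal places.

0.7027

Compute the likelihood of the observed sequence for each case: P(data | r = 1) = (1/7)(6/6)(5/5) = 1/7; P(data | r = 2) = (2/7)(5/6)(4/5) = 4/21; P(data | r = 3) = (3/7)(4/6)(3/5) = 6/35; P(data | r = 6) = (6/7)(1/6)(0/5) = 0.
The prior-weighted likelihoods are 1/7 · 1/7 = 1/49, 3/7 · 4/21 = 4/49, 2/7 · 6/35 = 12/245, 1/7 · 0 = 0; summing to 37/245.
Normalising, the posterior is P(r = 1 | data) = 5/37, P(r = 2 | data) = 20/37, P(r = 3 | data) = 12/37, P(r = 6 | data) = 0.
So P(yellow next | data) = Σ P(yellow next | H) P(H | data) = (1)(5/37) + (3/4)(20/37) + (1/2)(12/37) = 26/37.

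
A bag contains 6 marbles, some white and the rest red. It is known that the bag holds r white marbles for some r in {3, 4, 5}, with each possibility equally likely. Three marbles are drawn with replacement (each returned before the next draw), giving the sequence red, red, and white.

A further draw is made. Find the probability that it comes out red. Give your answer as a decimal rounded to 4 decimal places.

0.4097

Compute the likelihood of the observed sequence for each case: P(data | r = 3) = (3/6)(3/6)(3/6) = 1/8; P(data | r = 4) = (2/6)(2/6)(4/6) = 2/27; P(data | r = 5) = (1/6)(1/6)(5/6) = 5/216.
Weighting by the prior gives 1/3 · 1/8 = 1/24, 1/3 · 2/27 = 2/81, 1/3 · 5/216 = 5/648; summing to 2/27.
The posterior is then P(r = 3 | data) = 9/16, P(r = 4 | data) = 1/3, P(r = 5 | data) = 5/48.
The predictive probability is P(red next | data) = (1/2)(9/16) + (1/3)(1/3) + (1/6)(5/48) = 59/144.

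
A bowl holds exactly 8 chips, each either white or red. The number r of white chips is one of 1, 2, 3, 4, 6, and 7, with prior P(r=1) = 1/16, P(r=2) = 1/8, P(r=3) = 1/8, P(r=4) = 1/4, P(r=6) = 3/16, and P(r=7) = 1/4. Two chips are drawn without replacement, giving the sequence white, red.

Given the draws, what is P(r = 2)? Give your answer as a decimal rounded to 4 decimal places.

0.1270

For each hypothesis, P(data | H) works out to: P(data | r = 1) = (1/8)(7/7) = 1/8; P(data | r = 2) = (2/8)(6/7) = 3/14; P(data | r = 3) = (3/8)(5/7) = 15/56; P(data | r = 4) = (4/8)(4/7) = 2/7; P(data | r = 6) = (6/8)(2/7) = 3/14; P(data | r = 7) = (7/8)(1/7) = 1/8.
Weighting by the prior gives 1/16 · 1/8 = 1/128, 1/8 · 3/14 = 3/112, 1/8 · 15/56 = 15/448, 1/4 · 2/7 = 1/14, 3/16 · 3/14 = 9/224, 1/4 · 1/8 = 1/32; these sum to 27/128.
Therefore the posterior P(r = 2 | data) = (3/112) / (27/128) = 8/63.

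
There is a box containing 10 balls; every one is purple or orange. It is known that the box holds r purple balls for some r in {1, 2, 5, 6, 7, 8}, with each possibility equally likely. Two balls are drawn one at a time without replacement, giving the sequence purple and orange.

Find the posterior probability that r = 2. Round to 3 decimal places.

0.144

For each hypothesis, P(data | H) works out to: P(data | r = 1) = (1/10)(9/9) = 1/10; P(data | r = 2) = (2/10)(8/9) = 8/45; P(data | r = 5) = (5/10)(5/9) = 5/18; P(data | r = 6) = (6/10)(4/9) = 4/15; P(data | r = 7) = (7/10)(3/9) = 7/30; P(data | r = 8) = (8/10)(2/9) = 8/45.
Weighting by the prior gives 1/6 · 1/10 = 1/60, 1/6 · 8/45 = 4/135, 1/6 · 5/18 = 5/108, 1/6 · 4/15 = 2/45, 1/6 · 7/30 = 7/180, 1/6 · 8/45 = 4/135; with total 37/180.
Therefore the posterior P(r = 2 | data) = (4/135) / (37/180) = 16/111.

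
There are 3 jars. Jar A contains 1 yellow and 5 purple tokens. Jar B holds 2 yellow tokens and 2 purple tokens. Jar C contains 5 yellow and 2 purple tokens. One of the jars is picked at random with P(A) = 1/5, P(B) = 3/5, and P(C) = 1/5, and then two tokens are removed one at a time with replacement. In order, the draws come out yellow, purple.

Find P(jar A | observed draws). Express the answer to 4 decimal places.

0.1271

For each hypothesis, P(data | H) works out to: P(data | jar A) = (1/6)(5/6) = 0.13889; P(data | jar B) = (2/4)(2/4) = 0.25; P(data | jar C) = (5/7)(2/7) = 0.20408.
Weighting by the prior gives 1/5 · 0.13889 = 0.027778, 3/5 · 0.25 = 0.15, 1/5 · 0.20408 = 0.040816; these sum to 0.21859.
So P(jar A | data) = (0.027778) / (0.21859) = 0.12707.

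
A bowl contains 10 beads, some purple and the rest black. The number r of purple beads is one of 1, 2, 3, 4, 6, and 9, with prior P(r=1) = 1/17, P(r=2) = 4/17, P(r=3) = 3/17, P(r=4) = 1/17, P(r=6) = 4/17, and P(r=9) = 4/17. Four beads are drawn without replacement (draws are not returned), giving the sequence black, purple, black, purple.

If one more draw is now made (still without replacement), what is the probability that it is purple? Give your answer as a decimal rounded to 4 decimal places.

0.4015

For each hypothesis, P(data | H) works out to: P(data | r = 1) = (9/10)(1/9)(8/8)(0/7) = 0; P(data | r = 2) = (8/10)(2/9)(7/8)(1/7) = 0.022222; P(data | r = 3) = (7/10)(3/9)(6/8)(2/7) = 0.05; P(data | r = 4) = (6/10)(4/9)(5/8)(3/7) = 0.071429; P(data | r = 6) = (4/10)(6/9)(3/8)(5/7) = 0.071429; P(data | r = 9) = (1/10)(9/9)(0/8) = 0.
Multiplying each by its prior: 1/17 · 0 = 0, 4/17 · 0.022222 = 0.0052288, 3/17 · 0.05 = 0.0088235, 1/17 · 0.071429 = 0.0042017, 4/17 · 0.071429 = 0.016807, 4/17 · 0 = 0; these sum to 0.035061.
Dividing through by the total gives posterior P(r = 1 | data) = 0, P(r = 2 | data) = 0.14913, P(r = 3 | data) = 0.25166, P(r = 4 | data) = 0.11984, P(r = 6 | data) = 0.47936, P(r = 9 | data) = 0.
The predictive probability is P(purple next | data) = (0)(0.14913) + (1/6)(0.25166) + (1/3)(0.11984) + (2/3)(0.47936) = 0.40146.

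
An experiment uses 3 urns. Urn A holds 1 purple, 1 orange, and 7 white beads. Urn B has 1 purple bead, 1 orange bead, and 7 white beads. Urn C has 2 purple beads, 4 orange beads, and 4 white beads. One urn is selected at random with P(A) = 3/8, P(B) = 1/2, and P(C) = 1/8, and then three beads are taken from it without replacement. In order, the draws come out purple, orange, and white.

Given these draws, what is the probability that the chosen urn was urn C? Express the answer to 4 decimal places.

0.3137

For each hypothesis, P(data | H) works out to: P(data | urn A) = (1/9)(1/8)(7/7) = 1/72; P(data | urn B) = (1/9)(1/8)(7/7) = 1/72; P(data | urn C) = (2/10)(4/9)(4/8) = 2/45.
Weighting by the prior gives 3/8 · 1/72 = 1/192, 1/2 · 1/72 = 1/144, 1/8 · 2/45 = 1/180; summing to 17/960.
So P(urn C | data) = (1/180) / (17/960) = 16/51.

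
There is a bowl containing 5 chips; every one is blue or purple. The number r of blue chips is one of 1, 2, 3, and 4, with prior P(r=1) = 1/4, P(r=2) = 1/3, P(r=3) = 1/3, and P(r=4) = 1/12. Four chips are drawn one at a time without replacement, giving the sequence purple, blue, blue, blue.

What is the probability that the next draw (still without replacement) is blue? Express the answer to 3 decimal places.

For each hypothesis, P(data | H) works out to: P(data | r = 1) = (4/5)(1/4)(0/3) = 0; P(data | r = 2) = (3/5)(2/4)(1/3)(0/2) = 0; P(data | r = 3) = (2/5)(3/4)(2/3)(1/2) = 1/10; P(data | r = 4) = (1/5)(4/4)(3/3)(2/2) = 1/5.
Multiplying each by its prior: 1/4 · 0 = 0, 1/3 · 0 = 0, 1/3 · 1/10 = 1/30, 1/12 · 1/5 = 1/60; these sum to 1/20.
Normalising, the posterior is P(r = 1 | data) = 0, P(r = 2 | data) = 0, P(r = 3 | data) = 2/3, P(r = 4 | data) = 1/3.
So P(blue next | data) = Σ P(blue next | H) P(H | data) = (0)(2/3) + (1)(1/3) = 1/3.

0.333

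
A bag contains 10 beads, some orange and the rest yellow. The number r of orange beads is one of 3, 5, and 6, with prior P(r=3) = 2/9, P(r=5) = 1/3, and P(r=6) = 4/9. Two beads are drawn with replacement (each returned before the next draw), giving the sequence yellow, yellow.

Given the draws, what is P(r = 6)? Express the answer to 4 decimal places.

0.2700

Compute the likelihood of the observed sequence for each case: P(data | r = 3) = (7/10)(7/10) = 49/100; P(data | r = 5) = (5/10)(5/10) = 1/4; P(data | r = 6) = (4/10)(4/10) = 4/25.
The prior-weighted likelihoods are 2/9 · 49/100 = 49/450, 1/3 · 1/4 = 1/12, 4/9 · 4/25 = 16/225; summing to 79/300.
By Bayes' rule, P(r = 6 | data) = (16/225) / (79/300) = 64/237.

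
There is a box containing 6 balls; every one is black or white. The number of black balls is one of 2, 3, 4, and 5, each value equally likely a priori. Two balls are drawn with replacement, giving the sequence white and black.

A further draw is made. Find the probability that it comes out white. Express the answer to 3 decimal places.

0.444

The likelihood of the observed sequence under each hypothesis: P(data | r = 2) = (4/6)(2/6) = 2/9; P(data | r = 3) = (3/6)(3/6) = 1/4; P(data | r = 4) = (2/6)(4/6) = 2/9; P(data | r = 5) = (1/6)(5/6) = 5/36.
Weighting by the prior gives 1/4 · 2/9 = 1/18, 1/4 · 1/4 = 1/16, 1/4 · 2/9 = 1/18, 1/4 · 5/36 = 5/144; summing to 5/24.
Dividing through by the total gives posterior P(r = 2 | data) = 4/15, P(r = 3 | data) = 3/10, P(r = 4 | data) = 4/15, P(r = 5 | data) = 1/6.
So P(white next | data) = Σ P(white next | H) P(H | data) = (2/3)(4/15) + (1/2)(3/10) + (1/3)(4/15) + (1/6)(1/6) = 4/9.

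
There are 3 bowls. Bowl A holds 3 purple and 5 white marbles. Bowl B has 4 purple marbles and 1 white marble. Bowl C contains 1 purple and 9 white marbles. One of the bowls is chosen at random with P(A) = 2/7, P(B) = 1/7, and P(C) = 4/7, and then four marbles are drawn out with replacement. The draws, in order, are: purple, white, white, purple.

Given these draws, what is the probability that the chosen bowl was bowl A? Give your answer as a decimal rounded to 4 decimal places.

0.6545

For each hypothesis, P(data | H) works out to: P(data | bowl A) = (3/8)(5/8)(5/8)(3/8) = 0.054932; P(data | bowl B) = (4/5)(1/5)(1/5)(4/5) = 0.0256; P(data | bowl C) = (1/10)(9/10)(9/10)(1/10) = 0.0081.
The prior-weighted likelihoods are 2/7 · 0.054932 = 0.015695, 1/7 · 0.0256 = 0.0036571, 4/7 · 0.0081 = 0.0046286; with total 0.02398.
Therefore the posterior P(bowl A | data) = (0.015695) / (0.02398) = 0.65448.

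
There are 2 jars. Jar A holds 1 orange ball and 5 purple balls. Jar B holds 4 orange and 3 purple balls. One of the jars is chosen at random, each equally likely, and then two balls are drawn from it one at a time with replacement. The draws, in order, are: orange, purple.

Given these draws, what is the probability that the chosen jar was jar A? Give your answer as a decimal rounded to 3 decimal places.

0.362

For each hypothesis, P(data | H) works out to: P(data | jar A) = (1/6)(5/6) = 0.13889; P(data | jar B) = (4/7)(3/7) = 0.2449.
Multiplying each by its prior: 1/2 · 0.13889 = 0.069444, 1/2 · 0.2449 = 0.12245; these sum to 0.19189.
So P(jar A | data) = (0.069444) / (0.19189) = 0.36189.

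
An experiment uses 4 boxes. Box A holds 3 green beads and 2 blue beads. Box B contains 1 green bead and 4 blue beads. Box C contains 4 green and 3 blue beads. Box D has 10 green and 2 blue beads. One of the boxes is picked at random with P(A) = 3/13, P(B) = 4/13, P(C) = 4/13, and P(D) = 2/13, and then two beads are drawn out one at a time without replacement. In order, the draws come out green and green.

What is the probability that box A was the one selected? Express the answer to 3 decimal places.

The likelihood of the observed sequence under each hypothesis: P(data | box A) = (3/5)(2/4) = 0.3; P(data | box B) = (1/5)(0/4) = 0; P(data | box C) = (4/7)(3/6) = 0.28571; P(data | box D) = (10/12)(9/11) = 0.68182.
Multiplying each by its prior: 3/13 · 0.3 = 0.069231, 4/13 · 0 = 0, 4/13 · 0.28571 = 0.087912, 2/13 · 0.68182 = 0.1049; summing to 0.26204.
Hence P(box A | data) = (0.069231) / (0.26204) = 0.2642.

0.264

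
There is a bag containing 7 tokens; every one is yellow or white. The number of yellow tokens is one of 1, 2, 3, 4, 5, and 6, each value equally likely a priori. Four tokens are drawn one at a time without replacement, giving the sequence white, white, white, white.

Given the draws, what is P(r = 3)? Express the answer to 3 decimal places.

0.048

For each hypothesis, P(data | H) works out to: P(data | r = 1) = (6/7)(5/6)(4/5)(3/4) = 3/7; P(data | r = 2) = (5/7)(4/6)(3/5)(2/4) = 1/7; P(data | r = 3) = (4/7)(3/6)(2/5)(1/4) = 1/35; P(data | r = 4) = (3/7)(2/6)(1/5)(0/4) = 0; P(data | r = 5) = (2/7)(1/6)(0/5) = 0; P(data | r = 6) = (1/7)(0/6) = 0.
Weighting by the prior gives 1/6 · 3/7 = 1/14, 1/6 · 1/7 = 1/42, 1/6 · 1/35 = 1/210, 1/6 · 0 = 0, 1/6 · 0 = 0, 1/6 · 0 = 0; with total 1/10.
Therefore the posterior P(r = 3 | data) = (1/210) / (1/10) = 1/21.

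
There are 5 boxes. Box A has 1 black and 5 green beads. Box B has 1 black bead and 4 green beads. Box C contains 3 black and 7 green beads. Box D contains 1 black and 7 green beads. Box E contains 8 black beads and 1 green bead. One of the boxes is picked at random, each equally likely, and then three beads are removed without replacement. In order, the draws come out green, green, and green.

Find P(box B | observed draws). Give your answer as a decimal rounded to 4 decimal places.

0.2202

For each hypothesis, P(data | H) works out to: P(data | box A) = (5/6)(4/5)(3/4) = 1/2; P(data | box B) = (4/5)(3/4)(2/3) = 2/5; P(data | box C) = (7/10)(6/9)(5/8) = 7/24; P(data | box D) = (7/8)(6/7)(5/6) = 5/8; P(data | box E) = (1/9)(0/8) = 0.
The prior-weighted likelihoods are 1/5 · 1/2 = 1/10, 1/5 · 2/5 = 2/25, 1/5 · 7/24 = 7/120, 1/5 · 5/8 = 1/8, 1/5 · 0 = 0; with total 109/300.
By Bayes' rule, P(box B | data) = (2/25) / (109/300) = 24/109.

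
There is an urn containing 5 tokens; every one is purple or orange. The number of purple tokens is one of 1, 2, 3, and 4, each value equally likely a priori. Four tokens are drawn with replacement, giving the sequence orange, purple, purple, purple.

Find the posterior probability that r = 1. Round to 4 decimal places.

0.0274

For each hypothesis, P(data | H) works out to: P(data | r = 1) = (4/5)(1/5)(1/5)(1/5) = 0.0064; P(data | r = 2) = (3/5)(2/5)(2/5)(2/5) = 0.0384; P(data | r = 3) = (2/5)(3/5)(3/5)(3/5) = 0.0864; P(data | r = 4) = (1/5)(4/5)(4/5)(4/5) = 0.1024.
Multiplying each by its prior: 1/4 · 0.0064 = 0.0016, 1/4 · 0.0384 = 0.0096, 1/4 · 0.0864 = 0.0216, 1/4 · 0.1024 = 0.0256; summing to 0.0584.
Hence P(r = 1 | data) = (0.0016) / (0.0584) = 0.027397.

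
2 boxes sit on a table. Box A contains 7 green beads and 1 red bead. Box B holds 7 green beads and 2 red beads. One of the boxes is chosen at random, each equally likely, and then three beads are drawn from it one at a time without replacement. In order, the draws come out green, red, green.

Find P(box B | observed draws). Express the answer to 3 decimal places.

0.571

Compute the likelihood of the observed sequence for each case: P(data | box A) = (7/8)(1/7)(6/6) = 1/8; P(data | box B) = (7/9)(2/8)(6/7) = 1/6.
Weighting by the prior gives 1/2 · 1/8 = 1/16, 1/2 · 1/6 = 1/12; summing to 7/48.
Hence P(box B | data) = (1/12) / (7/48) = 4/7.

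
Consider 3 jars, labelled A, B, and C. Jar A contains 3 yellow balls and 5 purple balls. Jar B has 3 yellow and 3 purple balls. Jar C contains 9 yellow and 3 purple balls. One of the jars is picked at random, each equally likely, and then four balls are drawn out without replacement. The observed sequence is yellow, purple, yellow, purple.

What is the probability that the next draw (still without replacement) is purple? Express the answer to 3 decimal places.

Under each hypothesis, the probability of the observed sequence is: P(data | jar A) = (3/8)(5/7)(2/6)(4/5) = 1/14; P(data | jar B) = (3/6)(3/5)(2/4)(2/3) = 1/10; P(data | jar C) = (9/12)(3/11)(8/10)(2/9) = 2/55.
Weighting by the prior gives 1/3 · 1/14 = 1/42, 1/3 · 1/10 = 1/30, 1/3 · 2/55 = 2/165; these sum to 16/231.
Normalising, the posterior is P(jar A | data) = 11/32, P(jar B | data) = 77/160, P(jar C | data) = 7/40.
Averaging over the posterior, P(purple next | data) = (3/4)(11/32) + (1/2)(77/160) + (1/8)(7/40) = 333/640.

0.520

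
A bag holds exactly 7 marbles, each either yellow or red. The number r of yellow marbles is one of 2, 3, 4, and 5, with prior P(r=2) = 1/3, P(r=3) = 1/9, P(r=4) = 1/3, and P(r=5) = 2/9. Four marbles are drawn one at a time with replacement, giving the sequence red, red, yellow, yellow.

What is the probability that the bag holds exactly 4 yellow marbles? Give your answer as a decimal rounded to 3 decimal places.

The likelihood of the observed sequence under each hypothesis: P(data | r = 2) = (5/7)(5/7)(2/7)(2/7) = 0.041649; P(data | r = 3) = (4/7)(4/7)(3/7)(3/7) = 0.059975; P(data | r = 4) = (3/7)(3/7)(4/7)(4/7) = 0.059975; P(data | r = 5) = (2/7)(2/7)(5/7)(5/7) = 0.041649.
Weighting by the prior gives 1/3 · 0.041649 = 0.013883, 1/9 · 0.059975 = 0.0066639, 1/3 · 0.059975 = 0.019992, 2/9 · 0.041649 = 0.0092554; with total 0.049794.
By Bayes' rule, P(r = 4 | data) = (0.019992) / (0.049794) = 0.40149.

0.401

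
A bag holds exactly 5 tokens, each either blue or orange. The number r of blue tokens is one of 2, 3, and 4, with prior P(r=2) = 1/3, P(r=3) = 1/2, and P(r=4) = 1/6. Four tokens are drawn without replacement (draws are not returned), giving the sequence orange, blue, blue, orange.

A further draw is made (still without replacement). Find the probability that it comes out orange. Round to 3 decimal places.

Under each hypothesis, the probability of the observed sequence is: P(data | r = 2) = (3/5)(2/4)(1/3)(2/2) = 1/10; P(data | r = 3) = (2/5)(3/4)(2/3)(1/2) = 1/10; P(data | r = 4) = (1/5)(4/4)(3/3)(0/2) = 0.
Multiplying each by its prior: 1/3 · 1/10 = 1/30, 1/2 · 1/10 = 1/20, 1/6 · 0 = 0; these sum to 1/12.
Normalising, the posterior is P(r = 2 | data) = 2/5, P(r = 3 | data) = 3/5, P(r = 4 | data) = 0.
The predictive probability is P(orange next | data) = (1)(2/5) + (0)(3/5) = 2/5.

0.400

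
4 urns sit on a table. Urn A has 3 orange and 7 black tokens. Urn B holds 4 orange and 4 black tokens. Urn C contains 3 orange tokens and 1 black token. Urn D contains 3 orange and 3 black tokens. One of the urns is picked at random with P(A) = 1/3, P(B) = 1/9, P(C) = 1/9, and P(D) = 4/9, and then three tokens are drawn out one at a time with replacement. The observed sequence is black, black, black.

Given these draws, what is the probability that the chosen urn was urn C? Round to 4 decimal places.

0.0094

For each hypothesis, P(data | H) works out to: P(data | urn A) = (7/10)(7/10)(7/10) = 0.343; P(data | urn B) = (4/8)(4/8)(4/8) = 0.125; P(data | urn C) = (1/4)(1/4)(1/4) = 0.015625; P(data | urn D) = (3/6)(3/6)(3/6) = 0.125.
Weighting by the prior gives 1/3 · 0.343 = 0.11433, 1/9 · 0.125 = 0.013889, 1/9 · 0.015625 = 0.0017361, 4/9 · 0.125 = 0.055556; with total 0.18551.
Therefore the posterior P(urn C | data) = (0.0017361) / (0.18551) = 0.0093584.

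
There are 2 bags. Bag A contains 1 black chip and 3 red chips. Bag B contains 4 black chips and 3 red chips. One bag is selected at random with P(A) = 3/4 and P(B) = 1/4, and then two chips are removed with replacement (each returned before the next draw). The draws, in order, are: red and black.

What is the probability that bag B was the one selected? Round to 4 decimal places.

Compute the likelihood of the observed sequence for each case: P(data | bag A) = (3/4)(1/4) = 0.1875; P(data | bag B) = (3/7)(4/7) = 0.2449.
Weighting by the prior gives 3/4 · 0.1875 = 0.14062, 1/4 · 0.2449 = 0.061224; these sum to 0.20185.
Hence P(bag B | data) = (0.061224) / (0.20185) = 0.30332.

0.3033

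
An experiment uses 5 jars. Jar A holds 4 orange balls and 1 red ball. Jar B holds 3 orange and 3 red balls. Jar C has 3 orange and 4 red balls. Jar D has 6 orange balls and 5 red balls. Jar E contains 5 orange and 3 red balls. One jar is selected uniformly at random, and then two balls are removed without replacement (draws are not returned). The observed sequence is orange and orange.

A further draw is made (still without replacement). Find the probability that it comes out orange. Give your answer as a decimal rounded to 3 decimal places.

For each hypothesis, P(data | H) works out to: P(data | jar A) = (4/5)(3/4) = 3/5; P(data | jar B) = (3/6)(2/5) = 1/5; P(data | jar C) = (3/7)(2/6) = 1/7; P(data | jar D) = (6/11)(5/10) = 3/11; P(data | jar E) = (5/8)(4/7) = 5/14.
Multiplying each by its prior: 1/5 · 3/5 = 3/25, 1/5 · 1/5 = 1/25, 1/5 · 1/7 = 1/35, 1/5 · 3/11 = 3/55, 1/5 · 5/14 = 1/14; summing to 173/550.
The posterior is then P(jar A | data) = 0.3815, P(jar B | data) = 0.12717, P(jar C | data) = 0.090834, P(jar D | data) = 0.17341, P(jar E | data) = 0.22709.
So P(orange next | data) = Σ P(orange next | H) P(H | data) = (2/3)(0.3815) + (1/4)(0.12717) + (1/5)(0.090834) + (4/9)(0.17341) + (1/2)(0.22709) = 0.49491.

0.495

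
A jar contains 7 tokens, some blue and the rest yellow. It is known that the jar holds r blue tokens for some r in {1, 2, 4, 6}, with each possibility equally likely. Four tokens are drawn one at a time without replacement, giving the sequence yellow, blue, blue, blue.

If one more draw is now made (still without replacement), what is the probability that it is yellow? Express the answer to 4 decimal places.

0.2500

For each hypothesis, P(data | H) works out to: P(data | r = 1) = (6/7)(1/6)(0/5) = 0; P(data | r = 2) = (5/7)(2/6)(1/5)(0/4) = 0; P(data | r = 4) = (3/7)(4/6)(3/5)(2/4) = 3/35; P(data | r = 6) = (1/7)(6/6)(5/5)(4/4) = 1/7.
Multiplying each by its prior: 1/4 · 0 = 0, 1/4 · 0 = 0, 1/4 · 3/35 = 3/140, 1/4 · 1/7 = 1/28; these sum to 2/35.
Dividing through by the total gives posterior P(r = 1 | data) = 0, P(r = 2 | data) = 0, P(r = 4 | data) = 3/8, P(r = 6 | data) = 5/8.
So P(yellow next | data) = Σ P(yellow next | H) P(H | data) = (2/3)(3/8) + (0)(5/8) = 1/4.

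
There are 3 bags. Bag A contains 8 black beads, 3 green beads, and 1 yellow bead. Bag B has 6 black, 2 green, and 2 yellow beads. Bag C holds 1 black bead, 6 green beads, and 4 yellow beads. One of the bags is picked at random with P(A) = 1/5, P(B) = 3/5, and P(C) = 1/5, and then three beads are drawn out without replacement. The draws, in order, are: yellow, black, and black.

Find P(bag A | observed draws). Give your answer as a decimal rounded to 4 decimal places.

Under each hypothesis, the probability of the observed sequence is: P(data | bag A) = (1/12)(8/11)(7/10) = 0.042424; P(data | bag B) = (2/10)(6/9)(5/8) = 0.083333; P(data | bag C) = (4/11)(1/10)(0/9) = 0.
Multiplying each by its prior: 1/5 · 0.042424 = 0.0084848, 3/5 · 0.083333 = 0.05, 1/5 · 0 = 0; these sum to 0.058485.
Therefore the posterior P(bag A | data) = (0.0084848) / (0.058485) = 0.14508.

0.1451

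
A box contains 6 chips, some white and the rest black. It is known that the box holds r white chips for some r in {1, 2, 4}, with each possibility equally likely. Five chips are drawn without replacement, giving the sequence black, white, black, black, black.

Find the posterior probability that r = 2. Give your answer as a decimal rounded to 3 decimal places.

0.286

Under each hypothesis, the probability of the observed sequence is: P(data | r = 1) = (5/6)(1/5)(4/4)(3/3)(2/2) = 1/6; P(data | r = 2) = (4/6)(2/5)(3/4)(2/3)(1/2) = 1/15; P(data | r = 4) = (2/6)(4/5)(1/4)(0/3) = 0.
The prior-weighted likelihoods are 1/3 · 1/6 = 1/18, 1/3 · 1/15 = 1/45, 1/3 · 0 = 0; with total 7/90.
Hence P(r = 2 | data) = (1/45) / (7/90) = 2/7.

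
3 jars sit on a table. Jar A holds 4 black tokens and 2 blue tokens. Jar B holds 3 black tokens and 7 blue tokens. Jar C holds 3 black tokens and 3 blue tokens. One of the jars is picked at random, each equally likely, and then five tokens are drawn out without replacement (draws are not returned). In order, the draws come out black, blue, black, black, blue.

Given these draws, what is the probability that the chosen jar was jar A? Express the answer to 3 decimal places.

0.533

For each hypothesis, P(data | H) works out to: P(data | jar A) = (4/6)(2/5)(3/4)(2/3)(1/2) = 1/15; P(data | jar B) = (3/10)(7/9)(2/8)(1/7)(6/6) = 1/120; P(data | jar C) = (3/6)(3/5)(2/4)(1/3)(2/2) = 1/20.
The prior-weighted likelihoods are 1/3 · 1/15 = 1/45, 1/3 · 1/120 = 1/360, 1/3 · 1/20 = 1/60; with total 1/24.
So P(jar A | data) = (1/45) / (1/24) = 8/15.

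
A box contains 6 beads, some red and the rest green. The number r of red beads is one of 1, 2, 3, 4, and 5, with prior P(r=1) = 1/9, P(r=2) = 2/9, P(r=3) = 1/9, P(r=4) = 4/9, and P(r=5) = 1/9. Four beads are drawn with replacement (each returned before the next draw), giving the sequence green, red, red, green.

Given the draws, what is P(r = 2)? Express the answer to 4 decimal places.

Compute the likelihood of the observed sequence for each case: P(data | r = 1) = (5/6)(1/6)(1/6)(5/6) = 0.01929; P(data | r = 2) = (4/6)(2/6)(2/6)(4/6) = 0.049383; P(data | r = 3) = (3/6)(3/6)(3/6)(3/6) = 0.0625; P(data | r = 4) = (2/6)(4/6)(4/6)(2/6) = 0.049383; P(data | r = 5) = (1/6)(5/6)(5/6)(1/6) = 0.01929.
Multiplying each by its prior: 1/9 · 0.01929 = 0.0021433, 2/9 · 0.049383 = 0.010974, 1/9 · 0.0625 = 0.0069444, 4/9 · 0.049383 = 0.021948, 1/9 · 0.01929 = 0.0021433; these sum to 0.044153.
Hence P(r = 2 | data) = (0.010974) / (0.044153) = 0.24854.

0.2485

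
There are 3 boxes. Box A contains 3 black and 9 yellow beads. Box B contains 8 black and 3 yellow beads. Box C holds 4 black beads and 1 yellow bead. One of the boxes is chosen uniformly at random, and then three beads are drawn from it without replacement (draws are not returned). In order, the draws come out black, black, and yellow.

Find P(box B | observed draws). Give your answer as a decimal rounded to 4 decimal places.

Compute the likelihood of the observed sequence for each case: P(data | box A) = (3/12)(2/11)(9/10) = 0.040909; P(data | box B) = (8/11)(7/10)(3/9) = 0.1697; P(data | box C) = (4/5)(3/4)(1/3) = 0.2.
Multiplying each by its prior: 1/3 · 0.040909 = 0.013636, 1/3 · 0.1697 = 0.056566, 1/3 · 0.2 = 0.066667; summing to 0.13687.
So P(box B | data) = (0.056566) / (0.13687) = 0.41328.

0.4133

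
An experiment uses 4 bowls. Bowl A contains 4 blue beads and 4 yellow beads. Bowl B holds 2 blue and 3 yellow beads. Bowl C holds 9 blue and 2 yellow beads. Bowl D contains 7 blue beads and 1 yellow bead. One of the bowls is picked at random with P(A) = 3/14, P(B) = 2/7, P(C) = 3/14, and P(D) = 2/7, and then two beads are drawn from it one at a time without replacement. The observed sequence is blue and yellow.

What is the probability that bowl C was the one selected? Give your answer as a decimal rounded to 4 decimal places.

Under each hypothesis, the probability of the observed sequence is: P(data | bowl A) = (4/8)(4/7) = 0.28571; P(data | bowl B) = (2/5)(3/4) = 0.3; P(data | bowl C) = (9/11)(2/10) = 0.16364; P(data | bowl D) = (7/8)(1/7) = 0.125.
Weighting by the prior gives 3/14 · 0.28571 = 0.061224, 2/7 · 0.3 = 0.085714, 3/14 · 0.16364 = 0.035065, 2/7 · 0.125 = 0.035714; these sum to 0.21772.
Hence P(bowl C | data) = (0.035065) / (0.21772) = 0.16106.

0.1611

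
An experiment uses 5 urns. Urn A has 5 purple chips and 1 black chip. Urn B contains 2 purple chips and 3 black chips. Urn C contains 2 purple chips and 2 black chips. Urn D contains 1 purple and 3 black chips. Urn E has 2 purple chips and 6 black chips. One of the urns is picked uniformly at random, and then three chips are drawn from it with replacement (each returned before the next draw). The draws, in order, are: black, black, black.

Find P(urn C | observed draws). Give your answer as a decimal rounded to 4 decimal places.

0.1051

Compute the likelihood of the observed sequence for each case: P(data | urn A) = (1/6)(1/6)(1/6) = 0.0046296; P(data | urn B) = (3/5)(3/5)(3/5) = 0.216; P(data | urn C) = (2/4)(2/4)(2/4) = 0.125; P(data | urn D) = (3/4)(3/4)(3/4) = 0.42188; P(data | urn E) = (6/8)(6/8)(6/8) = 0.42188.
Multiplying each by its prior: 1/5 · 0.0046296 = 0.00092593, 1/5 · 0.216 = 0.0432, 1/5 · 0.125 = 0.025, 1/5 · 0.42188 = 0.084375, 1/5 · 0.42188 = 0.084375; summing to 0.23788.
So P(urn C | data) = (0.025) / (0.23788) = 0.1051.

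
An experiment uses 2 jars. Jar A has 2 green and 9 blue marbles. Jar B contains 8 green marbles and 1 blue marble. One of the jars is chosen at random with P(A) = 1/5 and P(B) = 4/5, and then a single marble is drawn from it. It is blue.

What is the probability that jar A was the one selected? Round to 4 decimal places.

0.6480

For each hypothesis, P(data | H) works out to: P(data | jar A) = (9/11) = 9/11; P(data | jar B) = (1/9) = 1/9.
The prior-weighted likelihoods are 1/5 · 9/11 = 9/55, 4/5 · 1/9 = 4/45; with total 25/99.
Hence P(jar A | data) = (9/55) / (25/99) = 81/125.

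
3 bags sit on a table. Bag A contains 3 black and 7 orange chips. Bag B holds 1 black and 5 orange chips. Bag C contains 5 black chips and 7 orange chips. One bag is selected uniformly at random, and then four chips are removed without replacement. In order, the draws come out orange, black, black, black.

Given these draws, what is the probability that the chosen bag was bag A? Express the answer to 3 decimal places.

0.191

For each hypothesis, P(data | H) works out to: P(data | bag A) = (7/10)(3/9)(2/8)(1/7) = 0.0083333; P(data | bag B) = (5/6)(1/5)(0/4) = 0; P(data | bag C) = (7/12)(5/11)(4/10)(3/9) = 0.035354.
Weighting by the prior gives 1/3 · 0.0083333 = 0.0027778, 1/3 · 0 = 0, 1/3 · 0.035354 = 0.011785; these sum to 0.014562.
Therefore the posterior P(bag A | data) = (0.0027778) / (0.014562) = 0.19075.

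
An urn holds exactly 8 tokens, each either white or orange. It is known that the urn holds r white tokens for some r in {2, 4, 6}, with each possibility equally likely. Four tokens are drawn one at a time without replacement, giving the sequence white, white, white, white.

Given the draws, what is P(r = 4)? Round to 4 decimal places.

0.0625

For each hypothesis, P(data | H) works out to: P(data | r = 2) = (2/8)(1/7)(0/6) = 0; P(data | r = 4) = (4/8)(3/7)(2/6)(1/5) = 1/70; P(data | r = 6) = (6/8)(5/7)(4/6)(3/5) = 3/14.
The prior-weighted likelihoods are 1/3 · 0 = 0, 1/3 · 1/70 = 1/210, 1/3 · 3/14 = 1/14; summing to 8/105.
So P(r = 4 | data) = (1/210) / (8/105) = 1/16.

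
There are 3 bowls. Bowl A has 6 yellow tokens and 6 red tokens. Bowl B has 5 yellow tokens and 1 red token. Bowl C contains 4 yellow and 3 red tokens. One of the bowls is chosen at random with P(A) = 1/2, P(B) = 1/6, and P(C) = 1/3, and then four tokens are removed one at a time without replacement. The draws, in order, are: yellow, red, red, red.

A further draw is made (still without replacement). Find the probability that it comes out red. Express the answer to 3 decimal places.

0.285

The likelihood of the observed sequence under each hypothesis: P(data | bowl A) = (6/12)(6/11)(5/10)(4/9) = 0.060606; P(data | bowl B) = (5/6)(1/5)(0/4) = 0; P(data | bowl C) = (4/7)(3/6)(2/5)(1/4) = 0.028571.
Weighting by the prior gives 1/2 · 0.060606 = 0.030303, 1/6 · 0 = 0, 1/3 · 0.028571 = 0.0095238; with total 0.039827.
Dividing through by the total gives posterior P(bowl A | data) = 0.76087, P(bowl B | data) = 0, P(bowl C | data) = 0.23913.
So P(red next | data) = Σ P(red next | H) P(H | data) = (3/8)(0.76087) + (0)(0.23913) = 0.28533.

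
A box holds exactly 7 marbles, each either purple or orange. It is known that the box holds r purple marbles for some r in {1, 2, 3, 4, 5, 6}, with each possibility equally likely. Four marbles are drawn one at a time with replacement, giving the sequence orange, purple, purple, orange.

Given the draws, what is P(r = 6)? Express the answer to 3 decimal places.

0.064

The likelihood of the observed sequence under each hypothesis: P(data | r = 1) = (6/7)(1/7)(1/7)(6/7) = 0.014994; P(data | r = 2) = (5/7)(2/7)(2/7)(5/7) = 0.041649; P(data | r = 3) = (4/7)(3/7)(3/7)(4/7) = 0.059975; P(data | r = 4) = (3/7)(4/7)(4/7)(3/7) = 0.059975; P(data | r = 5) = (2/7)(5/7)(5/7)(2/7) = 0.041649; P(data | r = 6) = (1/7)(6/7)(6/7)(1/7) = 0.014994.
Multiplying each by its prior: 1/6 · 0.014994 = 0.002499, 1/6 · 0.041649 = 0.0069416, 1/6 · 0.059975 = 0.0099958, 1/6 · 0.059975 = 0.0099958, 1/6 · 0.041649 = 0.0069416, 1/6 · 0.014994 = 0.002499; these sum to 0.038873.
Hence P(r = 6 | data) = (0.002499) / (0.038873) = 0.064286.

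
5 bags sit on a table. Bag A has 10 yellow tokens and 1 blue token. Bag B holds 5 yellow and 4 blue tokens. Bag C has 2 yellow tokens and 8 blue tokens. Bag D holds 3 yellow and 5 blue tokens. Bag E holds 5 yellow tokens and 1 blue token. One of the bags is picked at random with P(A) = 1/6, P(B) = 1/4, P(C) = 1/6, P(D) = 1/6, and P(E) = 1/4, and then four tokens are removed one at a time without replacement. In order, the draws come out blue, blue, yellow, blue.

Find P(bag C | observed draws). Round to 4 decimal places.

Compute the likelihood of the observed sequence for each case: P(data | bag A) = (1/11)(0/10) = 0; P(data | bag B) = (4/9)(3/8)(5/7)(2/6) = 5/126; P(data | bag C) = (8/10)(7/9)(2/8)(6/7) = 2/15; P(data | bag D) = (5/8)(4/7)(3/6)(3/5) = 3/28; P(data | bag E) = (1/6)(0/5) = 0.
The prior-weighted likelihoods are 1/6 · 0 = 0, 1/4 · 5/126 = 5/504, 1/6 · 2/15 = 1/45, 1/6 · 3/28 = 1/56, 1/4 · 0 = 0; summing to 1/20.
So P(bag C | data) = (1/45) / (1/20) = 4/9.

0.4444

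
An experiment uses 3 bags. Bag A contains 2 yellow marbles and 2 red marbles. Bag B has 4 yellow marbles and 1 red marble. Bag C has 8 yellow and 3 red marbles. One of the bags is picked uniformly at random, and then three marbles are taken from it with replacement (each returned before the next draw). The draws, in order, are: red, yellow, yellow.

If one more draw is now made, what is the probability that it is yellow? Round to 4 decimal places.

For each hypothesis, P(data | H) works out to: P(data | bag A) = (2/4)(2/4)(2/4) = 0.125; P(data | bag B) = (1/5)(4/5)(4/5) = 0.128; P(data | bag C) = (3/11)(8/11)(8/11) = 0.14425.
The prior-weighted likelihoods are 1/3 · 0.125 = 0.041667, 1/3 · 0.128 = 0.042667, 1/3 · 0.14425 = 0.048084; summing to 0.13242.
Dividing through by the total gives posterior P(bag A | data) = 0.31466, P(bag B | data) = 0.32221, P(bag C | data) = 0.36313.
Averaging over the posterior, P(yellow next | data) = (1/2)(0.31466) + (4/5)(0.32221) + (8/11)(0.36313) = 0.67919.

0.6792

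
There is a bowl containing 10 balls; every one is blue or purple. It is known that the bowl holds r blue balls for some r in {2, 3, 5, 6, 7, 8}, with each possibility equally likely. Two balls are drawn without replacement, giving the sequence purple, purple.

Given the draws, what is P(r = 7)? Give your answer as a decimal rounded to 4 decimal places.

Under each hypothesis, the probability of the observed sequence is: P(data | r = 2) = (8/10)(7/9) = 28/45; P(data | r = 3) = (7/10)(6/9) = 7/15; P(data | r = 5) = (5/10)(4/9) = 2/9; P(data | r = 6) = (4/10)(3/9) = 2/15; P(data | r = 7) = (3/10)(2/9) = 1/15; P(data | r = 8) = (2/10)(1/9) = 1/45.
Weighting by the prior gives 1/6 · 28/45 = 14/135, 1/6 · 7/15 = 7/90, 1/6 · 2/9 = 1/27, 1/6 · 2/15 = 1/45, 1/6 · 1/15 = 1/90, 1/6 · 1/45 = 1/270; these sum to 23/90.
By Bayes' rule, P(r = 7 | data) = (1/90) / (23/90) = 1/23.

0.0435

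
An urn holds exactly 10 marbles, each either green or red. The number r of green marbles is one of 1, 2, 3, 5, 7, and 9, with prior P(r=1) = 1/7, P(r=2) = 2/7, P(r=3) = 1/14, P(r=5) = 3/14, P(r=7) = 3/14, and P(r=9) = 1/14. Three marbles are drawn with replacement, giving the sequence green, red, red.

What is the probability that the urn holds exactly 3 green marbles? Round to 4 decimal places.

0.1055

Under each hypothesis, the probability of the observed sequence is: P(data | r = 1) = (1/10)(9/10)(9/10) = 0.081; P(data | r = 2) = (2/10)(8/10)(8/10) = 0.128; P(data | r = 3) = (3/10)(7/10)(7/10) = 0.147; P(data | r = 5) = (5/10)(5/10)(5/10) = 0.125; P(data | r = 7) = (7/10)(3/10)(3/10) = 0.063; P(data | r = 9) = (9/10)(1/10)(1/10) = 0.009.
Multiplying each by its prior: 1/7 · 0.081 = 0.011571, 2/7 · 0.128 = 0.036571, 1/14 · 0.147 = 0.0105, 3/14 · 0.125 = 0.026786, 3/14 · 0.063 = 0.0135, 1/14 · 0.009 = 0.00064286; these sum to 0.099571.
So P(r = 3 | data) = (0.0105) / (0.099571) = 0.10545.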